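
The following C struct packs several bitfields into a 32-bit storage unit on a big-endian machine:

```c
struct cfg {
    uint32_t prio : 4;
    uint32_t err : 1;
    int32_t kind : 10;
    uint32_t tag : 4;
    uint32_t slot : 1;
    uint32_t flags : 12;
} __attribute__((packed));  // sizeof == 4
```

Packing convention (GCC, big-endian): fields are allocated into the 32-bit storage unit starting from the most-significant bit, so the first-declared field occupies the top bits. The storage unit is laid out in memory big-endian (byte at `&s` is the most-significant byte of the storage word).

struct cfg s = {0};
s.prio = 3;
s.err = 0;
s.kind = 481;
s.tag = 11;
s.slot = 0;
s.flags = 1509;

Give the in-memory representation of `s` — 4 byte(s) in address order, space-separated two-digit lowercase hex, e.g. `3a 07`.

prio (4b) val=3 bits=0x3 at bit 28: 0x30000000
err (1b) val=0 bits=0x0 at bit 27: 0x30000000
kind (10b) val=481 bits=0x1e1 at bit 17: 0x33c20000
tag (4b) val=11 bits=0xb at bit 13: 0x33c36000
slot (1b) val=0 bits=0x0 at bit 12: 0x33c36000
flags (12b) val=1509 bits=0x5e5 at bit 0: 0x33c365e5
word = 0x33c365e5 → big-endian bytes:
  [0]=0x33  [1]=0xc3  [2]=0x65  [3]=0xe5

33 c3 65 e5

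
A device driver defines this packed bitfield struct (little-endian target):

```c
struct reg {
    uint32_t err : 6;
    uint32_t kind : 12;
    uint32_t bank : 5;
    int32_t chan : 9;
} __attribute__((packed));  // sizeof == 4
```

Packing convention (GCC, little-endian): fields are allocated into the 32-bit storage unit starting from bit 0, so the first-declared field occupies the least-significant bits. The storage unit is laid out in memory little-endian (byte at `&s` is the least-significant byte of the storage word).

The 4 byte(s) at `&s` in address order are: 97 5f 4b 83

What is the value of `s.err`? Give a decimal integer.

23

[0]=0x97 [1]=0x5f [2]=0x4b [3]=0x83 (little-endian) → word 0x834b5f97
err:6 @ bit 0 → (0x834b5f97>>0)&0x3f = 0x17  ←
kind:12 @ bit 6 → (0x834b5f97>>6)&0xfff = 0xd7e
bank:5 @ bit 18 → (0x834b5f97>>18)&0x1f = 0x12
chan:9 @ bit 23 → (0x834b5f97>>23)&0x1ff = 0x106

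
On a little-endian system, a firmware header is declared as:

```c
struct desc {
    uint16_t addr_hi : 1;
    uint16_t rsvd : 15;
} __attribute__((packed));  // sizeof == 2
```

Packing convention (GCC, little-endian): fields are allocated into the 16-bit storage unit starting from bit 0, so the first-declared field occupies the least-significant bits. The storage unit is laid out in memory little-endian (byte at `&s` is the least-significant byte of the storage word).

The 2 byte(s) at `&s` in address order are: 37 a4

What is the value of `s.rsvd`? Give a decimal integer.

21019

[0]=0x37 [1]=0xa4 (little-endian) → word 0xa437
addr_hi:1 @ bit 0 → (0xa437>>0)&0x1 = 0x1
rsvd:15 @ bit 1 → (0xa437>>1)&0x7fff = 0x521b  ←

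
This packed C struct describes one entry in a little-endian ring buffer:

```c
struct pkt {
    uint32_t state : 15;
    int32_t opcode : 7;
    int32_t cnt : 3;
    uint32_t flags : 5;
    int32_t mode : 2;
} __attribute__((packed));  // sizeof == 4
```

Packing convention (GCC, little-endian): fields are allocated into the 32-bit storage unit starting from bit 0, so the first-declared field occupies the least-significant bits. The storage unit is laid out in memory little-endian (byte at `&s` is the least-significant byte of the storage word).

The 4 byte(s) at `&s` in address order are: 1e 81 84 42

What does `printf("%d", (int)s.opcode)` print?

[0]=0x1e [1]=0x81 [2]=0x84 [3]=0x42 (little-endian) → word 0x4284811e
state [0+:15] = (word>>0) & 0x7fff = 286
opcode [15+:7] = (word>>15) & 0x7f = 9  ←
cnt [22+:3] = (word>>22) & 0x7 = 2
flags [25+:5] = (word>>25) & 0x1f = 1
mode [30+:2] = (word>>30) & 0x3 = 1
opcode signed 7b, MSB=0: value = 9

9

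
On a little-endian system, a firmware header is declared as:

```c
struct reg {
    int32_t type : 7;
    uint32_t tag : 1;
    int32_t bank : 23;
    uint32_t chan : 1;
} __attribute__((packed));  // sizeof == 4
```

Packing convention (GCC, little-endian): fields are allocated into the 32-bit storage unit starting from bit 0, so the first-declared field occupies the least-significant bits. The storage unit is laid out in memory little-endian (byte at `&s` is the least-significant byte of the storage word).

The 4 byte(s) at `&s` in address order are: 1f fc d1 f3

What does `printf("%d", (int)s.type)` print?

[0]=0x1f [1]=0xfc [2]=0xd1 [3]=0xf3 (little-endian) → word 0xf3d1fc1f
type [0+:7] = (word>>0) & 0x7f = 31  ←
tag [7+:1] = (word>>7) & 0x1 = 0
bank [8+:23] = (word>>8) & 0x7fffff = 7590396
chan [31+:1] = (word>>31) & 0x1 = 1
type signed 7b, MSB=0: value = 31

31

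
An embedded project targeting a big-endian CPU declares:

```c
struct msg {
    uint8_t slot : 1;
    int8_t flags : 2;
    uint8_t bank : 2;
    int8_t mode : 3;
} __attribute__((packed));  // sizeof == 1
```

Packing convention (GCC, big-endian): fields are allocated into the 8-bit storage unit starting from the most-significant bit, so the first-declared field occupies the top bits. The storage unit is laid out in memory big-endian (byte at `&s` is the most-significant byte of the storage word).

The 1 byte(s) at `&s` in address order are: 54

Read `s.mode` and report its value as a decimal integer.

-4

[0]=0x54 (big-endian) → word 0x54
slot:1 @ bit 7 → (0x54>>7)&0x1 = 0x0
flags:2 @ bit 5 → (0x54>>5)&0x3 = 0x2
bank:2 @ bit 3 → (0x54>>3)&0x3 = 0x2
mode:3 @ bit 0 → (0x54>>0)&0x7 = 0x4  ←
mode signed 3b, MSB=1: 4 - 8 = -4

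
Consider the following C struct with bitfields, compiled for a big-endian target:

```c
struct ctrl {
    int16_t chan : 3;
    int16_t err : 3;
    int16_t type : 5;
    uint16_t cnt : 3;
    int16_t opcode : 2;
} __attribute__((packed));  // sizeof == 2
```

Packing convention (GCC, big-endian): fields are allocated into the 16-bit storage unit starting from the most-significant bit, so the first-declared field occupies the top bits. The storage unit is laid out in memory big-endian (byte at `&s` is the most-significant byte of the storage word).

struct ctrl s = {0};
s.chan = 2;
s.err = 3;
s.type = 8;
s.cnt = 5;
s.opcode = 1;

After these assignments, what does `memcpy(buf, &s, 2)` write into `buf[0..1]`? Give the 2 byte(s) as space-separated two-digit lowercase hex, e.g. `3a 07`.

[13+:3] chan=2 & 0x7 = 0x2; word=0x4000
[10+:3] err=3 & 0x7 = 0x3; word=0x4c00
[5+:5] type=8 & 0x1f = 0x8; word=0x4d00
[2+:3] cnt=5 & 0x7 = 0x5; word=0x4d14
[0+:2] opcode=1 & 0x3 = 0x1; word=0x4d15
word = 0x4d15 → big-endian bytes:
  [0]=0x4d  [1]=0x15

4d 15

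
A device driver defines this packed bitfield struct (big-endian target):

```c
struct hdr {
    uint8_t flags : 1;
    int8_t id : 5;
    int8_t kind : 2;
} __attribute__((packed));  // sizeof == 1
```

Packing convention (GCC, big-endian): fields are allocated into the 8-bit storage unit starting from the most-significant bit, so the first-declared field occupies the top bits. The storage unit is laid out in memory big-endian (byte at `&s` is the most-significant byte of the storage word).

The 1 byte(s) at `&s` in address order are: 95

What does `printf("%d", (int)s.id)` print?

[0]=0x95 (big-endian) → word 0x95
flags:1 @ bit 7 → (0x95>>7)&0x1 = 0x1
id:5 @ bit 2 → (0x95>>2)&0x1f = 0x5  ←
kind:2 @ bit 0 → (0x95>>0)&0x3 = 0x1
id signed 5b, MSB=0: value = 5

5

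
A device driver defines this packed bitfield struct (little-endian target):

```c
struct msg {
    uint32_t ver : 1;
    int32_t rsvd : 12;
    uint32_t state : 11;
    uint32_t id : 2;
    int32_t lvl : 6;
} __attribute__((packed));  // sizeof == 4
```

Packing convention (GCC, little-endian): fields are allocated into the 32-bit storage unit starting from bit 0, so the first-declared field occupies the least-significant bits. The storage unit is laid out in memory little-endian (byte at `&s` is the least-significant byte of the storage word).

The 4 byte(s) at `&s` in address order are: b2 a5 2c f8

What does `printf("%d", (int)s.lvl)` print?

-2

[0]=0xb2 [1]=0xa5 [2]=0x2c [3]=0xf8 (little-endian) → word 0xf82ca5b2
ver [0+:1] = (word>>0) & 0x1 = 0
rsvd [1+:12] = (word>>1) & 0xfff = 729
state [13+:11] = (word>>13) & 0x7ff = 357
id [24+:2] = (word>>24) & 0x3 = 0
lvl [26+:6] = (word>>26) & 0x3f = 62  ←
lvl signed 6b, MSB=1: 62 - 64 = -2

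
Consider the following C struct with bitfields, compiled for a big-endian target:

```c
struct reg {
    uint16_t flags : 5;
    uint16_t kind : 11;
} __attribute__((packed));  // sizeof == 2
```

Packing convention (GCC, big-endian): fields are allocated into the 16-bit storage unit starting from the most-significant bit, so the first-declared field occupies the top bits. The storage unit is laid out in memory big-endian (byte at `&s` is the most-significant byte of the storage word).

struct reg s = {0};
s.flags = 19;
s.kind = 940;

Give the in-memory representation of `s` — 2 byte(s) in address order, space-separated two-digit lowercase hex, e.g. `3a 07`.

9b ac

flags:5 = 19 → 0x13 << 11 → word 0x9800
kind:11 = 940 → 0x3ac << 0 → word 0x9bac
word = 0x9bac → big-endian bytes:
  [0]=0x9b  [1]=0xac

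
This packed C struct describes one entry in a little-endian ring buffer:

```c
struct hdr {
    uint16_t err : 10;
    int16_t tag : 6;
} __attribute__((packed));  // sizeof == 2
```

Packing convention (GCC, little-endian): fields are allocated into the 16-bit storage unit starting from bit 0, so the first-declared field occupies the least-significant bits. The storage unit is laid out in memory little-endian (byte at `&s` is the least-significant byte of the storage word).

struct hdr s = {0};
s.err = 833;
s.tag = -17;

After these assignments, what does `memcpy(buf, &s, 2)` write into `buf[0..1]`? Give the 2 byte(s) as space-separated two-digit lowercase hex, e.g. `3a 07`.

err:10 = 833 → 0x341 << 0 → word 0x0341
tag:6 = -17 → 0x2f << 10 → word 0xbf41
word = 0xbf41 → little-endian bytes:
  [0]=0x41  [1]=0xbf

41 bf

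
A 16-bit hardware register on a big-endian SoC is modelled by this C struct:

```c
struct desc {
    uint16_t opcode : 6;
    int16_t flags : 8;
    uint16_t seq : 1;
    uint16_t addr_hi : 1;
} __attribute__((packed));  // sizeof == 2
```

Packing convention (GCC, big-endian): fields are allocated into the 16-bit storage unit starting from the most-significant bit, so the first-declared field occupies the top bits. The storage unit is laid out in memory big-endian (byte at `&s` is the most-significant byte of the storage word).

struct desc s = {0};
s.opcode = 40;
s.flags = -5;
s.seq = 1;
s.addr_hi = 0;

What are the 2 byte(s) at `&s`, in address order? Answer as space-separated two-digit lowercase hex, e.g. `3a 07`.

[10+:6] opcode=40 & 0x3f = 0x28; word=0xa000
[2+:8] flags=-5 & 0xff = 0xfb; word=0xa3ec
[1+:1] seq=1 & 0x1 = 0x1; word=0xa3ee
[0+:1] addr_hi=0 & 0x1 = 0x0; word=0xa3ee
word = 0xa3ee → big-endian bytes:
  [0]=0xa3  [1]=0xee

a3 ee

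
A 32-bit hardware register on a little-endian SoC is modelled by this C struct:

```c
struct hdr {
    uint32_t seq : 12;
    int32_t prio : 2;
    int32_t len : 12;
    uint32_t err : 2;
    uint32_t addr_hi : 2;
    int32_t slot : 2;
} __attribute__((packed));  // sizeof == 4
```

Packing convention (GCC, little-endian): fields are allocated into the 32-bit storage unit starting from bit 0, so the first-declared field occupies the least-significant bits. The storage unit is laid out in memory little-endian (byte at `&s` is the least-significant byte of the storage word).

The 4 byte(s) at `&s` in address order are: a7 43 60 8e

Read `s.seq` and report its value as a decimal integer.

935

[0]=0xa7 [1]=0x43 [2]=0x60 [3]=0x8e (little-endian) → word 0x8e6043a7
seq:12 @ bit 0 → (0x8e6043a7>>0)&0xfff = 0x3a7  ←
prio:2 @ bit 12 → (0x8e6043a7>>12)&0x3 = 0x0
len:12 @ bit 14 → (0x8e6043a7>>14)&0xfff = 0x981
err:2 @ bit 26 → (0x8e6043a7>>26)&0x3 = 0x3
addr_hi:2 @ bit 28 → (0x8e6043a7>>28)&0x3 = 0x0
slot:2 @ bit 30 → (0x8e6043a7>>30)&0x3 = 0x2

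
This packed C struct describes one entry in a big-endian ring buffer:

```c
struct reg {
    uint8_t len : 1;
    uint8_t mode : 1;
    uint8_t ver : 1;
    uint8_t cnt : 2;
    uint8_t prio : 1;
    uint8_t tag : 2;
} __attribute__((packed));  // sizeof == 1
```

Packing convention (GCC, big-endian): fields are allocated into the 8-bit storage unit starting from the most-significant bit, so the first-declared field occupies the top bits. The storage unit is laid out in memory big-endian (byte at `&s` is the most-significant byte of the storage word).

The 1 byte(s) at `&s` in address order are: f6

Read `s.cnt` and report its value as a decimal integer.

2

[0]=0xf6 (big-endian) → word 0xf6
len:1 @ bit 7 → (0xf6>>7)&0x1 = 0x1
mode:1 @ bit 6 → (0xf6>>6)&0x1 = 0x1
ver:1 @ bit 5 → (0xf6>>5)&0x1 = 0x1
cnt:2 @ bit 3 → (0xf6>>3)&0x3 = 0x2  ←
prio:1 @ bit 2 → (0xf6>>2)&0x1 = 0x1
tag:2 @ bit 0 → (0xf6>>0)&0x3 = 0x2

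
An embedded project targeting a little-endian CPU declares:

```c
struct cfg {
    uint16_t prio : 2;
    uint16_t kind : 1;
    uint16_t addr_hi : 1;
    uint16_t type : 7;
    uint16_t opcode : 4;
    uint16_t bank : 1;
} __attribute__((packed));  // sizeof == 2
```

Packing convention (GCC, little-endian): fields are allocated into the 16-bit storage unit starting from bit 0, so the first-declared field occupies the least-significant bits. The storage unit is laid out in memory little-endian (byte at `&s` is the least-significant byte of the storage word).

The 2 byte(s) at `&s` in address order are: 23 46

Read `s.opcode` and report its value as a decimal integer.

[0]=0x23 [1]=0x46 (little-endian) → word 0x4623
prio [0+:2] = (word>>0) & 0x3 = 3
kind [2+:1] = (word>>2) & 0x1 = 0
addr_hi [3+:1] = (word>>3) & 0x1 = 0
type [4+:7] = (word>>4) & 0x7f = 98
opcode [11+:4] = (word>>11) & 0xf = 8  ←
bank [15+:1] = (word>>15) & 0x1 = 0

8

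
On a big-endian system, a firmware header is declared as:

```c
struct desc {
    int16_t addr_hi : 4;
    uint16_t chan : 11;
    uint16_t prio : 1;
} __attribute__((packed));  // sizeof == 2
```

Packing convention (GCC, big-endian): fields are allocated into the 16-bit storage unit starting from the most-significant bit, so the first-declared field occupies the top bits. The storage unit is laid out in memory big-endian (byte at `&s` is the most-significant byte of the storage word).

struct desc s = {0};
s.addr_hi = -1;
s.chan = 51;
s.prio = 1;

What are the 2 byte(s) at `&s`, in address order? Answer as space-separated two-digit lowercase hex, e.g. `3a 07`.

f0 67

[12+:4] addr_hi=-1 & 0xf = 0xf; word=0xf000
[1+:11] chan=51 & 0x7ff = 0x33; word=0xf066
[0+:1] prio=1 & 0x1 = 0x1; word=0xf067
word = 0xf067 → big-endian bytes:
  [0]=0xf0  [1]=0x67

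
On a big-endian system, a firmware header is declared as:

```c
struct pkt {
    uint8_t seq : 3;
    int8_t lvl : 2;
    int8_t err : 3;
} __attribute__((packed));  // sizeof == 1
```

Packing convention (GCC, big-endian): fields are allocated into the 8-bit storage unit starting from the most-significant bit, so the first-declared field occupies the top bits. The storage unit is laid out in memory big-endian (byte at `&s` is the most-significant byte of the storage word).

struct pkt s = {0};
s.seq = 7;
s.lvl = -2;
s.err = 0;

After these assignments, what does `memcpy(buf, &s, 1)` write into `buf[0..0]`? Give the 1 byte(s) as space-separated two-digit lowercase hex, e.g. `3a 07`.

seq (3b) val=7 bits=0x7 at bit 5: 0xe0
lvl (2b) val=-2 bits=0x2 at bit 3: 0xf0
err (3b) val=0 bits=0x0 at bit 0: 0xf0
word = 0xf0 → big-endian bytes:
  [0]=0xf0

f0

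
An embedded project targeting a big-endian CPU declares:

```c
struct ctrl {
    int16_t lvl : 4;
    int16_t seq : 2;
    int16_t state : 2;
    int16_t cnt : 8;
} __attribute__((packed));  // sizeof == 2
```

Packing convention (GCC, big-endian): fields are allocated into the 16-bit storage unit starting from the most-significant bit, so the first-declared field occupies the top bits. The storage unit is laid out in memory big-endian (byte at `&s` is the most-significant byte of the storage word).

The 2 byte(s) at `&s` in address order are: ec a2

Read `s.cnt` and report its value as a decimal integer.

[0]=0xec [1]=0xa2 (big-endian) → word 0xeca2
lvl:4 @ bit 12 → (0xeca2>>12)&0xf = 0xe
seq:2 @ bit 10 → (0xeca2>>10)&0x3 = 0x3
state:2 @ bit 8 → (0xeca2>>8)&0x3 = 0x0
cnt:8 @ bit 0 → (0xeca2>>0)&0xff = 0xa2  ←
cnt signed 8b, MSB=1: 162 - 256 = -94

-94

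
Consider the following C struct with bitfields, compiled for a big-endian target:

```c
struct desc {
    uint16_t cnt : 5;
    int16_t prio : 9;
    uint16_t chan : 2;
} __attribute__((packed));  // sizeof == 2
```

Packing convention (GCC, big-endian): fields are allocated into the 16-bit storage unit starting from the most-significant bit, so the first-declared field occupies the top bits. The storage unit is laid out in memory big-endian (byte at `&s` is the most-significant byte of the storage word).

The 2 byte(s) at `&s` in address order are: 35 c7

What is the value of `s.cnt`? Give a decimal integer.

[0]=0x35 [1]=0xc7 (big-endian) → word 0x35c7
cnt [11+:5] = (word>>11) & 0x1f = 6  ←
prio [2+:9] = (word>>2) & 0x1ff = 369
chan [0+:2] = (word>>0) & 0x3 = 3

6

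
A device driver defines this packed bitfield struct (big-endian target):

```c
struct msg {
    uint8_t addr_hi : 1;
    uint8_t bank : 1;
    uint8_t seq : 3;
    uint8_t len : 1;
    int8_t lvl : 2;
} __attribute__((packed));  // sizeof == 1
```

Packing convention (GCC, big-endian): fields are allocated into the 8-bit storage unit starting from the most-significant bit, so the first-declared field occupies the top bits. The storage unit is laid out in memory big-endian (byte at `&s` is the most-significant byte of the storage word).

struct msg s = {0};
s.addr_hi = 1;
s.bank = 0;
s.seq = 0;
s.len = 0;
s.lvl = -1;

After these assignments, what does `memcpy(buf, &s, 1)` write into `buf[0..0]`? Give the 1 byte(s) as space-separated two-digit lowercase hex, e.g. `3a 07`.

83

addr_hi:1 = 1 → 0x1 << 7 → word 0x80
bank:1 = 0 → 0x0 << 6 → word 0x80
seq:3 = 0 → 0x0 << 3 → word 0x80
len:1 = 0 → 0x0 << 2 → word 0x80
lvl:2 = -1 → 0x3 << 0 → word 0x83
word = 0x83 → big-endian bytes:
  [0]=0x83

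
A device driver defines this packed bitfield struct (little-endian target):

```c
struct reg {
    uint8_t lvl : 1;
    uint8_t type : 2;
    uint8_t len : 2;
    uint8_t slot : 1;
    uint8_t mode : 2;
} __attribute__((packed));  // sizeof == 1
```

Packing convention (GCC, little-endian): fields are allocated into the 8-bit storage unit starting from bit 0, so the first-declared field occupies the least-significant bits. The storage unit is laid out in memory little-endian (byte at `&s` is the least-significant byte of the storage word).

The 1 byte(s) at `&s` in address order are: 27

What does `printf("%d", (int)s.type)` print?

3

[0]=0x27 (little-endian) → word 0x27
lvl:1 @ bit 0 → (0x27>>0)&0x1 = 0x1
type:2 @ bit 1 → (0x27>>1)&0x3 = 0x3  ←
len:2 @ bit 3 → (0x27>>3)&0x3 = 0x0
slot:1 @ bit 5 → (0x27>>5)&0x1 = 0x1
mode:2 @ bit 6 → (0x27>>6)&0x3 = 0x0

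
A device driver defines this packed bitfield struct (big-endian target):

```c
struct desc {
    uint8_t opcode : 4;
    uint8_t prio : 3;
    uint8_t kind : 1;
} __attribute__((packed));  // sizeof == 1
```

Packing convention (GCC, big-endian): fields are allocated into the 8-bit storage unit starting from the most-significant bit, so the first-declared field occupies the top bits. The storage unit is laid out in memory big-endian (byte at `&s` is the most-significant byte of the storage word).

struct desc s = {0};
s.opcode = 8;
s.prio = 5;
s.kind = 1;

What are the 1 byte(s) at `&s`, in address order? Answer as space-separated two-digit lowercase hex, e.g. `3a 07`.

8b

opcode (4b) val=8 bits=0x8 at bit 4: 0x80
prio (3b) val=5 bits=0x5 at bit 1: 0x8a
kind (1b) val=1 bits=0x1 at bit 0: 0x8b
word = 0x8b → big-endian bytes:
  [0]=0x8b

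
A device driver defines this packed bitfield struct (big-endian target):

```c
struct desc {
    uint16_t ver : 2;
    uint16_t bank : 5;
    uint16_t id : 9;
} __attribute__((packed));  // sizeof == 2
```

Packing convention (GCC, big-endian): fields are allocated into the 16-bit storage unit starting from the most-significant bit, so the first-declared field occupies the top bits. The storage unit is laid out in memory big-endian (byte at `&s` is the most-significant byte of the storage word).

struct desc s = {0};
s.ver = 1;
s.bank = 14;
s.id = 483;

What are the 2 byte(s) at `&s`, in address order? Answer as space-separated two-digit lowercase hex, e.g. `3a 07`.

[14+:2] ver=1 & 0x3 = 0x1; word=0x4000
[9+:5] bank=14 & 0x1f = 0xe; word=0x5c00
[0+:9] id=483 & 0x1ff = 0x1e3; word=0x5de3
word = 0x5de3 → big-endian bytes:
  [0]=0x5d  [1]=0xe3

5d e3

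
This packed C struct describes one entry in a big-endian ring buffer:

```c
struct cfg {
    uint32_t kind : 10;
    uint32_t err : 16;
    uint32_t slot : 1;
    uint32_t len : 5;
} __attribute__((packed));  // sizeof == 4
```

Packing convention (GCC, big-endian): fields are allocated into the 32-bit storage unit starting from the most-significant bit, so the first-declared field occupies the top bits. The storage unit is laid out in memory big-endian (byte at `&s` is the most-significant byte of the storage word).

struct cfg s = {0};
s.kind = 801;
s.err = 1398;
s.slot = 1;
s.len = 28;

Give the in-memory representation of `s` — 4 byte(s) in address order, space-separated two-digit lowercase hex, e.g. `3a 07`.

c8 41 5d bc

[22+:10] kind=801 & 0x3ff = 0x321; word=0xc8400000
[6+:16] err=1398 & 0xffff = 0x576; word=0xc8415d80
[5+:1] slot=1 & 0x1 = 0x1; word=0xc8415da0
[0+:5] len=28 & 0x1f = 0x1c; word=0xc8415dbc
word = 0xc8415dbc → big-endian bytes:
  [0]=0xc8  [1]=0x41  [2]=0x5d  [3]=0xbc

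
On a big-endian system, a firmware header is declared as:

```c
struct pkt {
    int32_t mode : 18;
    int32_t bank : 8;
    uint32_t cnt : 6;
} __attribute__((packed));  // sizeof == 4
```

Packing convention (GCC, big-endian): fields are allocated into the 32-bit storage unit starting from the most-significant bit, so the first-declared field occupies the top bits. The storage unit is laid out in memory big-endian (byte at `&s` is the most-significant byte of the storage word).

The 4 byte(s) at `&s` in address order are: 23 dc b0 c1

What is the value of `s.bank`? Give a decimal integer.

-61

[0]=0x23 [1]=0xdc [2]=0xb0 [3]=0xc1 (big-endian) → word 0x23dcb0c1
mode:18 @ bit 14 → (0x23dcb0c1>>14)&0x3ffff = 0x8f72
bank:8 @ bit 6 → (0x23dcb0c1>>6)&0xff = 0xc3  ←
cnt:6 @ bit 0 → (0x23dcb0c1>>0)&0x3f = 0x1
bank signed 8b, MSB=1: 195 - 256 = -61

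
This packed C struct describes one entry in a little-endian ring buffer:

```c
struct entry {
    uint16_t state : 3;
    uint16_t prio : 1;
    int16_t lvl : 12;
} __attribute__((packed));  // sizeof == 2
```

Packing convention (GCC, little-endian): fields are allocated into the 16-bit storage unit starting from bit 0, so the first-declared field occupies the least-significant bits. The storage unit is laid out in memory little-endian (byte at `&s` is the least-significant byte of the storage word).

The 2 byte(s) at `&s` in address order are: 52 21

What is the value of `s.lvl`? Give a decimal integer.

[0]=0x52 [1]=0x21 (little-endian) → word 0x2152
state [0+:3] = (word>>0) & 0x7 = 2
prio [3+:1] = (word>>3) & 0x1 = 0
lvl [4+:12] = (word>>4) & 0xfff = 533  ←
lvl signed 12b, MSB=0: value = 533

533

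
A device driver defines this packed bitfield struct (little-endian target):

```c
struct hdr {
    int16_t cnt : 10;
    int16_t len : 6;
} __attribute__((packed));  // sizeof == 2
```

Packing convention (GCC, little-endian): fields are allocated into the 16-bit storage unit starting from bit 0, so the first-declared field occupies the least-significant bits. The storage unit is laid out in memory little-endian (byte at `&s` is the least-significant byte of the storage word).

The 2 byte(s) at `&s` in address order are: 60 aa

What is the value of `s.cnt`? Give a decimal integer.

[0]=0x60 [1]=0xaa (little-endian) → word 0xaa60
cnt:10 @ bit 0 → (0xaa60>>0)&0x3ff = 0x260  ←
len:6 @ bit 10 → (0xaa60>>10)&0x3f = 0x2a
cnt signed 10b, MSB=1: 608 - 1024 = -416

-416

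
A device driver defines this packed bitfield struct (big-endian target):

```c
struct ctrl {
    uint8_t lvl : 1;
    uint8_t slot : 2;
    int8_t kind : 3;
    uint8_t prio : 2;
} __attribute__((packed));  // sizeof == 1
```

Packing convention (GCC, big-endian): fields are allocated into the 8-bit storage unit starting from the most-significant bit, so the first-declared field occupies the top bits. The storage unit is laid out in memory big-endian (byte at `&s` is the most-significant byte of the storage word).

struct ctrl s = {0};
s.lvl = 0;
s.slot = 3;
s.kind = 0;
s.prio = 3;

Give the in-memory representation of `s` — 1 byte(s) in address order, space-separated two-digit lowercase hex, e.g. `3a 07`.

lvl (1b) val=0 bits=0x0 at bit 7: 0x00
slot (2b) val=3 bits=0x3 at bit 5: 0x60
kind (3b) val=0 bits=0x0 at bit 2: 0x60
prio (2b) val=3 bits=0x3 at bit 0: 0x63
word = 0x63 → big-endian bytes:
  [0]=0x63

63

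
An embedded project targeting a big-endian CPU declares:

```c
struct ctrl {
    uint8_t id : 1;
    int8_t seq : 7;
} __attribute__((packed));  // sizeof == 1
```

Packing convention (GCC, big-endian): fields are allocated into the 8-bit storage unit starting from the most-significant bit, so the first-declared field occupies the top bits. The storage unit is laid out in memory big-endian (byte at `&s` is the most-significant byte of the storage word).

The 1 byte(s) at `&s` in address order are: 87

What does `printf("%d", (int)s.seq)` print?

[0]=0x87 (big-endian) → word 0x87
id [7+:1] = (word>>7) & 0x1 = 1
seq [0+:7] = (word>>0) & 0x7f = 7  ←
seq signed 7b, MSB=0: value = 7

7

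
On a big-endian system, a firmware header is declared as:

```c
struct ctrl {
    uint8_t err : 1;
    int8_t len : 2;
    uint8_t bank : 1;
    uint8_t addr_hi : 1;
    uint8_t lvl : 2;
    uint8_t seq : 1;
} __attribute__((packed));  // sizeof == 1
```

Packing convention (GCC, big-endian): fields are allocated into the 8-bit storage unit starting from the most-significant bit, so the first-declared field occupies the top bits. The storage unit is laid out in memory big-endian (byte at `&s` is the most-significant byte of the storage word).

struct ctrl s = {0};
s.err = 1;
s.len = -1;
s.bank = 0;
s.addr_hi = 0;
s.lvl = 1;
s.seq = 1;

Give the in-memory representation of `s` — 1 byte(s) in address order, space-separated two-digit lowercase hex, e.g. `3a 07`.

e3

err:1 = 1 → 0x1 << 7 → word 0x80
len:2 = -1 → 0x3 << 5 → word 0xe0
bank:1 = 0 → 0x0 << 4 → word 0xe0
addr_hi:1 = 0 → 0x0 << 3 → word 0xe0
lvl:2 = 1 → 0x1 << 1 → word 0xe2
seq:1 = 1 → 0x1 << 0 → word 0xe3
word = 0xe3 → big-endian bytes:
  [0]=0xe3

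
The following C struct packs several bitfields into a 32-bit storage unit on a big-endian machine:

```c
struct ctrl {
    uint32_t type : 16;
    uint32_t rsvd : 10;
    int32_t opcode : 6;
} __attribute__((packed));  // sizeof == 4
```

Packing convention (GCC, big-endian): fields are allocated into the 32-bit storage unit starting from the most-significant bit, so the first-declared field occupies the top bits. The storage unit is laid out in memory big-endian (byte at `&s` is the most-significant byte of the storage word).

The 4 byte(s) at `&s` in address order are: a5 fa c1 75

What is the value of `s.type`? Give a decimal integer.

[0]=0xa5 [1]=0xfa [2]=0xc1 [3]=0x75 (big-endian) → word 0xa5fac175
type [16+:16] = (word>>16) & 0xffff = 42490  ←
rsvd [6+:10] = (word>>6) & 0x3ff = 773
opcode [0+:6] = (word>>0) & 0x3f = 53

42490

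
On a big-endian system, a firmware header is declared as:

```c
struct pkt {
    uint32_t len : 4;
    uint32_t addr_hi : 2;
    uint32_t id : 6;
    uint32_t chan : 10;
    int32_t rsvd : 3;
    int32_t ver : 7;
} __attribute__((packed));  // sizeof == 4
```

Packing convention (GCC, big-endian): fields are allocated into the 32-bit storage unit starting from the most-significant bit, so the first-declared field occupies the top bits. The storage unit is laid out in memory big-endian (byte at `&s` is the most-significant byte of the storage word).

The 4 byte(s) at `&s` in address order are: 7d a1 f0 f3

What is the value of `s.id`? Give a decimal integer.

[0]=0x7d [1]=0xa1 [2]=0xf0 [3]=0xf3 (big-endian) → word 0x7da1f0f3
len:4 @ bit 28 → (0x7da1f0f3>>28)&0xf = 0x7
addr_hi:2 @ bit 26 → (0x7da1f0f3>>26)&0x3 = 0x3
id:6 @ bit 20 → (0x7da1f0f3>>20)&0x3f = 0x1a  ←
chan:10 @ bit 10 → (0x7da1f0f3>>10)&0x3ff = 0x7c
rsvd:3 @ bit 7 → (0x7da1f0f3>>7)&0x7 = 0x1
ver:7 @ bit 0 → (0x7da1f0f3>>0)&0x7f = 0x73

26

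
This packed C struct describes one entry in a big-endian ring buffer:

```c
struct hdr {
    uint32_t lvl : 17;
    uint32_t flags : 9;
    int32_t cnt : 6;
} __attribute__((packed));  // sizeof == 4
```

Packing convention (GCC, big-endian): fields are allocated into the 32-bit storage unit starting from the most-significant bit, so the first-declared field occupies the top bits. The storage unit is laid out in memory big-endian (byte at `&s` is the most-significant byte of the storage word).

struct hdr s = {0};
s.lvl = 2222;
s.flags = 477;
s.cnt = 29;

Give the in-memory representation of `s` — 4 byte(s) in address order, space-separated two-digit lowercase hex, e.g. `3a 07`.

[15+:17] lvl=2222 & 0x1ffff = 0x8ae; word=0x04570000
[6+:9] flags=477 & 0x1ff = 0x1dd; word=0x04577740
[0+:6] cnt=29 & 0x3f = 0x1d; word=0x0457775d
word = 0x0457775d → big-endian bytes:
  [0]=0x04  [1]=0x57  [2]=0x77  [3]=0x5d

04 57 77 5d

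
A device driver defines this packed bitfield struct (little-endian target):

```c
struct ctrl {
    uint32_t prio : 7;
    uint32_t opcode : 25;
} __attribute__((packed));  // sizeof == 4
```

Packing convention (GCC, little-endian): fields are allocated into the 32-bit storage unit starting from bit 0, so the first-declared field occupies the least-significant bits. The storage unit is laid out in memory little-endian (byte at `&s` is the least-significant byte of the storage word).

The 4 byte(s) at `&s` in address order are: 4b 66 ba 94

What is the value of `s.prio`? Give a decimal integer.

[0]=0x4b [1]=0x66 [2]=0xba [3]=0x94 (little-endian) → word 0x94ba664b
prio:7 @ bit 0 → (0x94ba664b>>0)&0x7f = 0x4b  ←
opcode:25 @ bit 7 → (0x94ba664b>>7)&0x1ffffff = 0x12974cc

75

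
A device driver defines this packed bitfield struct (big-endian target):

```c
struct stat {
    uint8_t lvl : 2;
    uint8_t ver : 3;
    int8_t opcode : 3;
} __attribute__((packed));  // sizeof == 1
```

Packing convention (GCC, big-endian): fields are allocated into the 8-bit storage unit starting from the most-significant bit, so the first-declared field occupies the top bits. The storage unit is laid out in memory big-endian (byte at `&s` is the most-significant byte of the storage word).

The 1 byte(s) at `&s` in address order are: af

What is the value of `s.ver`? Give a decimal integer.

5

[0]=0xaf (big-endian) → word 0xaf
lvl [6+:2] = (word>>6) & 0x3 = 2
ver [3+:3] = (word>>3) & 0x7 = 5  ←
opcode [0+:3] = (word>>0) & 0x7 = 7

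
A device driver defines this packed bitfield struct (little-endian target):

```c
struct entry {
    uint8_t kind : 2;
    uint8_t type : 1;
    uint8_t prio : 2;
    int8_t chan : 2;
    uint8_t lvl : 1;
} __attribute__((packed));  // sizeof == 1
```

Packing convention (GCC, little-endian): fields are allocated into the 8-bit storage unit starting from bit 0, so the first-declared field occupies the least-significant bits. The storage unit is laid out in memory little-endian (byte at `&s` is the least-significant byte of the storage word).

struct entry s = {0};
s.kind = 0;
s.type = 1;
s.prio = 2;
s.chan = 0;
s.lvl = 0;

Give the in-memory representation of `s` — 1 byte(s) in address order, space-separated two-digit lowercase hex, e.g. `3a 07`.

[0+:2] kind=0 & 0x3 = 0x0; word=0x00
[2+:1] type=1 & 0x1 = 0x1; word=0x04
[3+:2] prio=2 & 0x3 = 0x2; word=0x14
[5+:2] chan=0 & 0x3 = 0x0; word=0x14
[7+:1] lvl=0 & 0x1 = 0x0; word=0x14
word = 0x14 → little-endian bytes:
  [0]=0x14

14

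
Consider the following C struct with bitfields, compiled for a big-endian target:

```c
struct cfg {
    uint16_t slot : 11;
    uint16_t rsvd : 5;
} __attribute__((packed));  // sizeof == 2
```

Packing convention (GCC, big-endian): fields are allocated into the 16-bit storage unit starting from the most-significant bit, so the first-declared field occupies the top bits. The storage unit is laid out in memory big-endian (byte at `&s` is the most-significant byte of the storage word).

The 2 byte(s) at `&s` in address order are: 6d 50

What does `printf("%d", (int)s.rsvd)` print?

[0]=0x6d [1]=0x50 (big-endian) → word 0x6d50
slot [5+:11] = (word>>5) & 0x7ff = 874
rsvd [0+:5] = (word>>0) & 0x1f = 16  ←

16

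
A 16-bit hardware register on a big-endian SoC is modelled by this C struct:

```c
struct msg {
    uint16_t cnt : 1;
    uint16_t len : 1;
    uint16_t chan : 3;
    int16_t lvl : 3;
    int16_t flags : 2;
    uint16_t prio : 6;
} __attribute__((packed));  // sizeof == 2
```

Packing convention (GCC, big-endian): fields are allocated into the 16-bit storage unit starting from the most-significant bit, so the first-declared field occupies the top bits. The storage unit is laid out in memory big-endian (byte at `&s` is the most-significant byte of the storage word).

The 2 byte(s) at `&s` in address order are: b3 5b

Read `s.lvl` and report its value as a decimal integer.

[0]=0xb3 [1]=0x5b (big-endian) → word 0xb35b
cnt [15+:1] = (word>>15) & 0x1 = 1
len [14+:1] = (word>>14) & 0x1 = 0
chan [11+:3] = (word>>11) & 0x7 = 6
lvl [8+:3] = (word>>8) & 0x7 = 3  ←
flags [6+:2] = (word>>6) & 0x3 = 1
prio [0+:6] = (word>>0) & 0x3f = 27
lvl signed 3b, MSB=0: value = 3

3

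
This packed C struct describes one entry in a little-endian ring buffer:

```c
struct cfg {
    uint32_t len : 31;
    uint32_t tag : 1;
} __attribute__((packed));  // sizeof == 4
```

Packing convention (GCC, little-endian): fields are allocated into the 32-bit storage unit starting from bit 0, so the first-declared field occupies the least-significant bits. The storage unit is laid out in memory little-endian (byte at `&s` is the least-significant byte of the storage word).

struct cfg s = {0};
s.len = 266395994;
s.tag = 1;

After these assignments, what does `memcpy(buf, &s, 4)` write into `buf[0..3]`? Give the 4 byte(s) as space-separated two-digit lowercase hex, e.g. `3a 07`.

[0+:31] len=266395994 & 0x7fffffff = 0xfe0e15a; word=0x0fe0e15a
[31+:1] tag=1 & 0x1 = 0x1; word=0x8fe0e15a
word = 0x8fe0e15a → little-endian bytes:
  [0]=0x5a  [1]=0xe1  [2]=0xe0  [3]=0x8f

5a e1 e0 8f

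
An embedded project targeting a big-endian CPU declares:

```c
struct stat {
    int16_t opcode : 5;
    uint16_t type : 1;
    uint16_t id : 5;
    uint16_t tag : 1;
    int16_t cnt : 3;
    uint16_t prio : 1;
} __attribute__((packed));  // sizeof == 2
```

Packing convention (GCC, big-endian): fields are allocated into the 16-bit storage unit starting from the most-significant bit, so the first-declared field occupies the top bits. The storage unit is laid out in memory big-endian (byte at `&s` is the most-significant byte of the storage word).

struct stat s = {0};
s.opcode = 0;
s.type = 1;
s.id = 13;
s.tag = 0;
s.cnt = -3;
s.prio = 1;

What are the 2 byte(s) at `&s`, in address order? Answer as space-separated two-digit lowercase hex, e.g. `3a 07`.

05 ab

[11+:5] opcode=0 & 0x1f = 0x0; word=0x0000
[10+:1] type=1 & 0x1 = 0x1; word=0x0400
[5+:5] id=13 & 0x1f = 0xd; word=0x05a0
[4+:1] tag=0 & 0x1 = 0x0; word=0x05a0
[1+:3] cnt=-3 & 0x7 = 0x5; word=0x05aa
[0+:1] prio=1 & 0x1 = 0x1; word=0x05ab
word = 0x05ab → big-endian bytes:
  [0]=0x05  [1]=0xab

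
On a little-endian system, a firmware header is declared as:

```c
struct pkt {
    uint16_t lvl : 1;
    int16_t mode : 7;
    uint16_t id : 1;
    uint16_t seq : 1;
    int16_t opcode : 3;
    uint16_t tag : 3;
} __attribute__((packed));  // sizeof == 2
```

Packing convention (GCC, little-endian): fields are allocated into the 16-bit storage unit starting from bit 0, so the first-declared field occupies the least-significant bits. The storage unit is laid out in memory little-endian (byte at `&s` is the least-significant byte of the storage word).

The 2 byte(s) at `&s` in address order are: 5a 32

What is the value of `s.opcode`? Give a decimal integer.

-4

[0]=0x5a [1]=0x32 (little-endian) → word 0x325a
lvl [0+:1] = (word>>0) & 0x1 = 0
mode [1+:7] = (word>>1) & 0x7f = 45
id [8+:1] = (word>>8) & 0x1 = 0
seq [9+:1] = (word>>9) & 0x1 = 1
opcode [10+:3] = (word>>10) & 0x7 = 4  ←
tag [13+:3] = (word>>13) & 0x7 = 1
opcode signed 3b, MSB=1: 4 - 8 = -4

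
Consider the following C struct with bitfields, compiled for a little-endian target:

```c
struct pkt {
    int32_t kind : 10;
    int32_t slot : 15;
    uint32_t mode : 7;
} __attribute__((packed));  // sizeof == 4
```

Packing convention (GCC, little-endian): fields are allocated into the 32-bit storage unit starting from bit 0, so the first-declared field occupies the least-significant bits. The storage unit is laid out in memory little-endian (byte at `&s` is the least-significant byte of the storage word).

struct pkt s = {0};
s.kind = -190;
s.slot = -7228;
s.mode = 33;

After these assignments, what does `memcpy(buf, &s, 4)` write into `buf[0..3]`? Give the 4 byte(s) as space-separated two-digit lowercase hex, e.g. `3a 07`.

kind (10b) val=-190 bits=0x342 at bit 0: 0x00000342
slot (15b) val=-7228 bits=0x63c4 at bit 10: 0x018f1342
mode (7b) val=33 bits=0x21 at bit 25: 0x438f1342
word = 0x438f1342 → little-endian bytes:
  [0]=0x42  [1]=0x13  [2]=0x8f  [3]=0x43

42 13 8f 43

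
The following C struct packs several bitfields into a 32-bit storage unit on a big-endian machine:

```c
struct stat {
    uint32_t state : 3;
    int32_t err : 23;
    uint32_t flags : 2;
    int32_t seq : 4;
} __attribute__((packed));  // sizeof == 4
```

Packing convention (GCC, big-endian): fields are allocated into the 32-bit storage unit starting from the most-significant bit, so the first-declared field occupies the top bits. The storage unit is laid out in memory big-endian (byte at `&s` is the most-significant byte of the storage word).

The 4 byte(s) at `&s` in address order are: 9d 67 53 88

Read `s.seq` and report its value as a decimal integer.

-8

[0]=0x9d [1]=0x67 [2]=0x53 [3]=0x88 (big-endian) → word 0x9d675388
state:3 @ bit 29 → (0x9d675388>>29)&0x7 = 0x4
err:23 @ bit 6 → (0x9d675388>>6)&0x7fffff = 0x759d4e
flags:2 @ bit 4 → (0x9d675388>>4)&0x3 = 0x0
seq:4 @ bit 0 → (0x9d675388>>0)&0xf = 0x8  ←
seq signed 4b, MSB=1: 8 - 16 = -8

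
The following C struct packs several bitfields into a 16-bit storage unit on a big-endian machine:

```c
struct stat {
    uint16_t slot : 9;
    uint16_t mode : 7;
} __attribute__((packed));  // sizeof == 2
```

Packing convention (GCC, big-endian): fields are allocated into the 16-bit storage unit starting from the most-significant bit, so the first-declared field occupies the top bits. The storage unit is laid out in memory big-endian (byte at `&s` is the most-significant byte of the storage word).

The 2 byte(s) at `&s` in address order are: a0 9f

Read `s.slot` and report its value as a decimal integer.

321

[0]=0xa0 [1]=0x9f (big-endian) → word 0xa09f
slot:9 @ bit 7 → (0xa09f>>7)&0x1ff = 0x141  ←
mode:7 @ bit 0 → (0xa09f>>0)&0x7f = 0x1f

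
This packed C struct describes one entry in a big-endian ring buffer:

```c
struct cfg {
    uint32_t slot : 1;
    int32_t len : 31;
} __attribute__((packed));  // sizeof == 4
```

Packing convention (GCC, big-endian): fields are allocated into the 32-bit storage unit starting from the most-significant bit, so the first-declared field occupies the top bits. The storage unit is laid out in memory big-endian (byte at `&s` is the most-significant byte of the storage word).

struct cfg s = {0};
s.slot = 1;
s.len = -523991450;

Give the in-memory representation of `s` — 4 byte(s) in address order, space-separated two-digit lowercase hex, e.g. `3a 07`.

e0 c4 86 66

slot:1 = 1 → 0x1 << 31 → word 0x80000000
len:31 = -523991450 → 0x60c48666 << 0 → word 0xe0c48666
word = 0xe0c48666 → big-endian bytes:
  [0]=0xe0  [1]=0xc4  [2]=0x86  [3]=0x66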